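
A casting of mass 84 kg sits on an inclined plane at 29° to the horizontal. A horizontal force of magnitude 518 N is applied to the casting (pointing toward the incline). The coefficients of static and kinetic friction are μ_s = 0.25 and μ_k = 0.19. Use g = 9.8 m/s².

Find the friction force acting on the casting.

The horizontal push has a component P sin θ into the surface, so N = m g cos θ + P sin θ = 720 + 251.1 = 971.1 N.
Along the incline, the net driving force (taking up-slope positive) is P cos θ − m g sin θ = 453.1 − 399.1 = 53.96 N, so equilibrium requires friction f = -53.96 N (down-slope).
The limit of static friction is μ_s N = 242.8 N.
Since 53.96 N is within the 242.8 N limit, the casting stays put and friction is exactly 54 N.

f ≈ 54 N (down the incline)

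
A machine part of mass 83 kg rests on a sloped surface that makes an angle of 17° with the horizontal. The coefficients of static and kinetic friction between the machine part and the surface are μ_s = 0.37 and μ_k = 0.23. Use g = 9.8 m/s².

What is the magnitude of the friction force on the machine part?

The normal reaction is N = m g cos θ = 777.9 N.
For equilibrium along the incline, friction must balance the weight component: f = m g sin θ = 237.8 N up the slope.
Static friction can supply at most μ_s N = 287.8 N.
Since |237.8| ≤ 287.8 N, the machine part remains in static equilibrium and friction takes exactly the required value.

f ≈ 238 N (up the incline)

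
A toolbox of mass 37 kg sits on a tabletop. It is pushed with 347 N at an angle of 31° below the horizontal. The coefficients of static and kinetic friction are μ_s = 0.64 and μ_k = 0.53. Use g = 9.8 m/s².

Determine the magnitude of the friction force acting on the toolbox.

Vertical equilibrium gives N = m g + P sin α = 541.3 N.
For equilibrium, f = P cos α = 347×cos 31° = 297.4 N.
The static-friction limit is μ_s N = 346.4 N.
Since 297.4 N does not exceed the limit, the toolbox stays at rest and f = 297 N.

f ≈ 297 N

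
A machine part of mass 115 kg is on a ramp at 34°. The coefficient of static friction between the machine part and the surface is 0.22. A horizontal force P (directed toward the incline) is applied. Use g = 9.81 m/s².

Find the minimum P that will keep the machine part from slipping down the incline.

P_min ≈ 446 N

The machine part tends to slide down (tan θ > μ_s), so at the point of impending slip friction acts up-slope at its limit: f = μ_s N.
Perpendicular to the incline: N = m g cos θ + P sin θ.
Along the incline: P cos θ + μ_s N = m g sin θ, i.e. P cos θ + μ_s (m g cos θ + P sin θ) = m g sin θ.
Solving, P (cos θ + μ_s sin θ) = m g (sin θ − μ_s cos θ), so P = 1130×0.3768/0.9521 = 446 N.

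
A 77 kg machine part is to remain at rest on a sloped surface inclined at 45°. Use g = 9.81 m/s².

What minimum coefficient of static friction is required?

μ_s,min ≈ 1

At the slip threshold m g sin θ = μ_s m g cos θ, so μ_s,min = tan θ.
μ_s,min = tan 45° = 1.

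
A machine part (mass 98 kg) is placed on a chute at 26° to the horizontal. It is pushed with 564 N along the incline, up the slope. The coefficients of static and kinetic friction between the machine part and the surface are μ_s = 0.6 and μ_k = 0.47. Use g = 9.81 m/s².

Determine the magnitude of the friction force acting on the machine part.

Perpendicular to the surface, N = m g cos θ = 98·9.81·cos 26° = 864.1 N.
The friction needed for equilibrium is m g sin θ − P = 421.4 − 564 = -142.6 N, measured positive up-slope.
The static-friction ceiling is μ_s N = 0.6 × 864.1 = 518.4 N.
Since |-142.6| ≤ 518.4 N, the machine part remains in static equilibrium and friction takes exactly the required value.

f ≈ 143 N (down the incline)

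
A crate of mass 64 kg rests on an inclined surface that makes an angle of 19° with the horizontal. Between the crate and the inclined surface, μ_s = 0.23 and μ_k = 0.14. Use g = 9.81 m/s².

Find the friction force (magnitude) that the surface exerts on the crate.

f ≈ 83.1 N (up the incline)

The normal reaction is N = m g cos θ = 593.6 N.
For equilibrium along the incline, friction must balance the weight component: f = m g sin θ = 204.4 N up the slope.
Maximum static friction available: μ_s N = 0.23 × 593.6 = 136.5 N.
Since |204.4| > 136.5 N, static friction cannot hold it; the crate slides down the incline and kinetic friction applies: f = μ_k N = 0.14 × 593.6 = 83.1 N.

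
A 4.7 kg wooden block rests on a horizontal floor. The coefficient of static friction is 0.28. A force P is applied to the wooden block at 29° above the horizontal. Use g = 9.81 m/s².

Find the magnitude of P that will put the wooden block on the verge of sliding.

P ≈ 12.8 N

N = m g − P sin α (the pull lifts the wooden block).
At impending slip, P cos α = μ_s N = μ_s (m g − P sin α).
Solving: P (cos α + μ_s sin α) = μ_s m g → P = 0.28×46.1/(cos 29° + 0.28 sin 29°) = 12.9/1.01 = 12.8 N.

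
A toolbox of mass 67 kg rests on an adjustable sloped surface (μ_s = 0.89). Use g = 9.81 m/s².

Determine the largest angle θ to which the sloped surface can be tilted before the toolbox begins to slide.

At the slip threshold, m g sin θ = μ_s · m g cos θ, so tan θ = μ_s.
θ_max = arctan(0.89) = 41.7°.

θ_max ≈ 41.7°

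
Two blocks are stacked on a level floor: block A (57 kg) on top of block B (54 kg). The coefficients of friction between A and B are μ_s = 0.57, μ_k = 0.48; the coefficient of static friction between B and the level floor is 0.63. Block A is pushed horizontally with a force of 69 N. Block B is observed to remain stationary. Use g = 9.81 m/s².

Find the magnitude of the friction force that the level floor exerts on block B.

f ≈ 69 N

The normal force B exerts on A is simply A's weight, N₁ = 559.2 N.
Maximum static friction on A from B: μ_s N₁ = 0.57×559.2 = 318.7 N.
P = 69 N is within that limit, so A and B move together (both at rest); the A–B friction is simply f₁ = P = 69 N.
B experiences an equal 69 N forward from A (third law). B is in equilibrium, so the floor supplies f₂ = 69 N of static friction (limit μ_s(m_A+m_B)g = 686 N, not exceeded).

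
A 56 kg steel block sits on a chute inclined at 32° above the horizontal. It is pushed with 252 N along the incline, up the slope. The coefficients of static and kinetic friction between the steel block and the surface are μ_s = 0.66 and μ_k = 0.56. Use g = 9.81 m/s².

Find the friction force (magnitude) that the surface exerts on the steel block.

Perpendicular to the surface, N = m g cos θ = 56·9.81·cos 32° = 465.9 N.
Parallel to the incline, ΣF = 0 gives f = m g sin θ − P = 291.1 − 252 = 39.12 N (up-slope positive).
Static friction can supply at most μ_s N = 307.5 N.
Since |39.12| ≤ 307.5 N, static friction is sufficient; f equals the required value, not μ_s N.

f ≈ 39.1 N (up the incline)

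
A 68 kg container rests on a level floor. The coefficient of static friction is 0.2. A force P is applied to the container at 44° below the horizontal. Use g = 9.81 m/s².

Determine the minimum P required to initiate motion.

P ≈ 230 N

N = m g + P sin α (the push presses the container into the level floor).
At impending slip, P cos α = μ_s N = μ_s (m g + P sin α).
Solving: P (cos α − μ_s sin α) = μ_s m g → P = 0.2×667/(cos 44° − 0.2 sin 44°) = 133/0.5804 = 230 N.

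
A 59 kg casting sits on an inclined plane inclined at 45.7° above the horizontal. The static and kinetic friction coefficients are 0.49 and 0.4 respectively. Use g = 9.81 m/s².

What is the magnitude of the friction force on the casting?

f ≈ 162 N (up the incline)

Normal force: N = m g cos θ = 59 × 9.81 × cos 45.7° = 404.2 N.
Along the slope the weight component is m g sin θ = 414.2 N; friction must supply exactly this, acting up-slope.
Static friction can supply at most μ_s N = 198.1 N.
Since |414.2| > 198.1 N, static friction cannot hold it; the casting slides down the incline and kinetic friction applies: f = μ_k N = 0.4 × 404.2 = 162 N.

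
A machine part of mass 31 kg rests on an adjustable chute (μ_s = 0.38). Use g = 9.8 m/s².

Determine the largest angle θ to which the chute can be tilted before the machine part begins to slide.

θ_max ≈ 20.8°

At the slip threshold, m g sin θ = μ_s · m g cos θ, so tan θ = μ_s.
θ_max = arctan(0.38) = 20.8°.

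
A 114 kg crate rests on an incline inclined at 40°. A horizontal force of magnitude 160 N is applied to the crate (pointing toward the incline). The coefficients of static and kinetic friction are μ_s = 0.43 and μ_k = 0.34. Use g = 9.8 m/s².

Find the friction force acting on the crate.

Resolve perpendicular to the incline: N = m g cos θ + P sin θ = 114×9.8×cos 40° + 160×sin 40° = 958.7 N.
Parallel to the incline: P cos θ − m g sin θ = 122.6 − 718.1 = -595.6 N; the friction needed to balance this is 595.6 N acting up the slope.
The limit of static friction is μ_s N = 412.2 N.
The required 595.6 N exceeds the static limit, so the crate slides down-slope and f = μ_k N = 0.34×958.7 = 326 N.

f ≈ 326 N (up the incline)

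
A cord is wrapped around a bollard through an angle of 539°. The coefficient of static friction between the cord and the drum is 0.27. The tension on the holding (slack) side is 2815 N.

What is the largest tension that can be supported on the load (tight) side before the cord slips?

T_max ≈ 35700 N

At impending slip the capstan equation gives T₂/T₁ = e^{μβ} with β in radians.
β = 539° × π/180 = 9.407 rad.
e^{μβ} = e^{0.27×9.407} = 12.68.
T₂ = T₁ · e^{μβ} = 2815 × 12.68 = 35700 N.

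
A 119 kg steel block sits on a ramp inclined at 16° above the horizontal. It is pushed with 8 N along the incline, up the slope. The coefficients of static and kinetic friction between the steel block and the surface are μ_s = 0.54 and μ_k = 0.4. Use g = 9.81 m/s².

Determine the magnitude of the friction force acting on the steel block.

Perpendicular to the surface, N = m g cos θ = 119·9.81·cos 16° = 1122 N.
The friction needed for equilibrium is m g sin θ − P = 321.8 − 8 = 313.8 N, measured positive up-slope.
The static-friction ceiling is μ_s N = 0.54 × 1122 = 606 N.
Since |313.8| ≤ 606 N, no slip — friction simply equals what equilibrium demands.

f ≈ 314 N (up the incline)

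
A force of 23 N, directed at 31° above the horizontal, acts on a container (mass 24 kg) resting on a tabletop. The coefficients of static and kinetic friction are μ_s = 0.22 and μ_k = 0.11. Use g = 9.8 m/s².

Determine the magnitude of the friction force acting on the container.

The vertical component of P reduces the normal force: N = m g − P sin α = 235.2 − 11.85 = 223.4 N.
The horizontal driving force is P cos α = 19.71 N, so equilibrium needs friction f = 19.71 N.
The static-friction limit is μ_s N = 49.14 N.
Since 19.71 N does not exceed the limit, the container stays at rest and f = 19.7 N.

f ≈ 19.7 N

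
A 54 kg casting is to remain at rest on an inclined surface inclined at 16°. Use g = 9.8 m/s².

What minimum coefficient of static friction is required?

μ_s,min ≈ 0.287

At the slip threshold m g sin θ = μ_s m g cos θ, so μ_s,min = tan θ.
μ_s,min = tan 16° = 0.287.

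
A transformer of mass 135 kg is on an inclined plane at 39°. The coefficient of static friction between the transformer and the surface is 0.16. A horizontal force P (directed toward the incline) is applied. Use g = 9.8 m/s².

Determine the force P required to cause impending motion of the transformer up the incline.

P ≈ 1470 N

At impending motion up the slope, friction acts down-slope at its limit: f = μ_s N.
Perpendicular to the incline: N = m g cos θ + P sin θ.
Along the incline: P cos θ = m g sin θ + μ_s N = m g sin θ + μ_s (m g cos θ + P sin θ).
Solving, P (cos θ − μ_s sin θ) = m g (sin θ + μ_s cos θ), so P = 135×9.8×(sin 39° + 0.16 cos 39°)/(cos 39° − 0.16 sin 39°) = 1320×0.7537/0.6765 = 1470 N.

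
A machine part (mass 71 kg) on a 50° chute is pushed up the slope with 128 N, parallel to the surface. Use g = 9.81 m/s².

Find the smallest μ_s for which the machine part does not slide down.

N = m g cos θ = 447.7 N.
Friction must make up the shortfall along the incline: f = m g sin θ − P = 533.6 − 128 = 405.6 N.
At the threshold f = μ_s N, so μ_s,min = 405.6/447.7 = 0.906.

μ_s,min ≈ 0.906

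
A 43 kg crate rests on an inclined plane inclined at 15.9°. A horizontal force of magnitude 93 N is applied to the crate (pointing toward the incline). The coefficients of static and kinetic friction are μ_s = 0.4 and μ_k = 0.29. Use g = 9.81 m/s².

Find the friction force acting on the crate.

f ≈ 26.1 N (up the incline)

Normal direction: N = m g cos θ + P sin θ = 431.2 N.
Parallel to the incline: P cos θ − m g sin θ = 89.44 − 115.6 = -26.12 N; the friction needed to balance this is 26.12 N acting up the slope.
The limit of static friction is μ_s N = 172.5 N.
|f_req| = 26.12 ≤ 172.5 N → the crate is in equilibrium; friction equals the required value.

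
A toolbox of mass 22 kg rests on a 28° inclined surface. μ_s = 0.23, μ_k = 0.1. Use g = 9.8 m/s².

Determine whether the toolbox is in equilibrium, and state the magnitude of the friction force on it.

N = m g cos θ = 190 N.
Down-slope weight component: m g sin θ = 101 N.
μ_s N = 43.8 N.
101 > 43.8 N, so it slides; kinetic friction f = μ_k N = 0.1×190 = 19 N.

f ≈ 19 N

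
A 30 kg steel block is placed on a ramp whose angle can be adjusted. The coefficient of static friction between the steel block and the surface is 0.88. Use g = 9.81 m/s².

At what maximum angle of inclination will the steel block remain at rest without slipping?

θ_max ≈ 41.3°

At the slip threshold, m g sin θ = μ_s · m g cos θ, so tan θ = μ_s.
θ_max = arctan(0.88) = 41.3°.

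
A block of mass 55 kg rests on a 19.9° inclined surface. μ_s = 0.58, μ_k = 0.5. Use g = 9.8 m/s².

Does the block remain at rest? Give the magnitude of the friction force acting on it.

N = m g cos θ = 507 N.
Down-slope weight component: m g sin θ = 183 N.
μ_s N = 294 N.
183 ≤ 294 N, so it stays put; friction = 183 N.

f ≈ 183 N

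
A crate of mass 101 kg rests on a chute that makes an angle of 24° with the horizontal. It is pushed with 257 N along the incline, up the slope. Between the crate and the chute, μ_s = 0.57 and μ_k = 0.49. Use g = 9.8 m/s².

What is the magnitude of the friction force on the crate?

Normal force: N = m g cos θ = 101 × 9.8 × cos 24° = 904.2 N.
Parallel to the incline, ΣF = 0 gives f = m g sin θ − P = 402.6 − 257 = 145.6 N (up-slope positive).
The static-friction ceiling is μ_s N = 0.57 × 904.2 = 515.4 N.
Since |145.6| ≤ 515.4 N, the crate remains in static equilibrium and friction takes exactly the required value.

f ≈ 146 N (up the incline)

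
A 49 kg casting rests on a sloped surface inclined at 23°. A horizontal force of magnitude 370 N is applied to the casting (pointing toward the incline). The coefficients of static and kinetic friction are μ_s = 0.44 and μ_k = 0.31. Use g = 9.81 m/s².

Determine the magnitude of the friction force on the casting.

Resolve perpendicular to the incline: N = m g cos θ + P sin θ = 49×9.81×cos 23° + 370×sin 23° = 587 N.
Along the incline, the net driving force (taking up-slope positive) is P cos θ − m g sin θ = 340.6 − 187.8 = 152.8 N, so equilibrium requires friction f = -152.8 N (down-slope).
Maximum static friction: μ_s N = 0.44 × 587 = 258.3 N.
|f_req| = 152.8 ≤ 258.3 N → the casting is in equilibrium; friction equals the required value.

f ≈ 153 N (down the incline)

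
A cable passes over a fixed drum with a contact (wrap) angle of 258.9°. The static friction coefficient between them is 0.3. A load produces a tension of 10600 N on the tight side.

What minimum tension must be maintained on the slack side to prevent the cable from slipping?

Capstan equation at impending slip: T_tight/T_slack = e^{μβ}.
β = 258.9° = 4.519 rad; e^{μβ} = e^{0.3×4.519} = 3.879.
T_slack = T_tight / e^{μβ} = 10600 / 3.879 = 2730 N.

T_min ≈ 2730 N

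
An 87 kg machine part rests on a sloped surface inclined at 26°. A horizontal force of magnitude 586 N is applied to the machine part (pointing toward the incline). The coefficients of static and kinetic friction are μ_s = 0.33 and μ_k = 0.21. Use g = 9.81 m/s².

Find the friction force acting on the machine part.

f ≈ 153 N (down the incline)

The horizontal push has a component P sin θ into the surface, so N = m g cos θ + P sin θ = 767.1 + 256.9 = 1024 N.
Along the incline, the net driving force (taking up-slope positive) is P cos θ − m g sin θ = 526.7 − 374.1 = 152.6 N, so equilibrium requires friction f = -152.6 N (down-slope).
Maximum static friction: μ_s N = 0.33 × 1024 = 337.9 N.
Since 152.6 N is within the 337.9 N limit, the machine part stays put and friction is exactly 153 N.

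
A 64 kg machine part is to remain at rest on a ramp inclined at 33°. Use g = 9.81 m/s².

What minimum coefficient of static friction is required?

At the slip threshold m g sin θ = μ_s m g cos θ, so μ_s,min = tan θ.
μ_s,min = tan 33° = 0.649.

μ_s,min ≈ 0.649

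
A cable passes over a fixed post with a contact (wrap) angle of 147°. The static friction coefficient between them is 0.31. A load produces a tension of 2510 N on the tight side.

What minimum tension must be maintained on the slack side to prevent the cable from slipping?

T_min ≈ 1130 N

Capstan equation at impending slip: T_tight/T_slack = e^{μβ}.
β = 147° = 2.566 rad; e^{μβ} = e^{0.31×2.566} = 2.215.
T_slack = T_tight / e^{μβ} = 2510 / 2.215 = 1130 N.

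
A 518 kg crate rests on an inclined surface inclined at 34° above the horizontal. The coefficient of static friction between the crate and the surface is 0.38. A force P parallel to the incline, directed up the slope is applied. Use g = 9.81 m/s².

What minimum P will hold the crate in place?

The crate tends to slide down (tan θ > μ_s), so at the point of impending slip friction acts up-slope at its limit: f = μ_s N.
P is parallel to the surface, so N = m g cos θ = 4210 N.
Along the incline: P + μ_s N = m g sin θ, so P = 2840 − 0.38×4210 = 1240 N.

P_min ≈ 1240 N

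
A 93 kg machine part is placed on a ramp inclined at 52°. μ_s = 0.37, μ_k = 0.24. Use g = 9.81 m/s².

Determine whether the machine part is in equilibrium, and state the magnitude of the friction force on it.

N = m g cos θ = 562 N.
Down-slope weight component: m g sin θ = 719 N.
μ_s N = 208 N.
719 > 208 N, so it slides; kinetic friction f = μ_k N = 0.24×562 = 135 N.

f ≈ 135 N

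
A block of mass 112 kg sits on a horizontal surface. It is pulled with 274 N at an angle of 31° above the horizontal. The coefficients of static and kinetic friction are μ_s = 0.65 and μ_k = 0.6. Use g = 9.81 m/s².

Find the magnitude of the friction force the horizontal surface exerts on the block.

f ≈ 235 N

Vertical equilibrium gives N = m g − P sin α = 957.6 N.
For equilibrium, f = P cos α = 274×cos 31° = 234.9 N.
μ_s N = 0.65 × 957.6 = 622.4 N.
234.9 ≤ 622.4 N → static; friction equals the required 235 N.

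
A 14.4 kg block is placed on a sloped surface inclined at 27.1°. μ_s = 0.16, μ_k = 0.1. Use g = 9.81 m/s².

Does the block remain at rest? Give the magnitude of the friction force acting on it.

N = m g cos θ = 126 N.
Down-slope weight component: m g sin θ = 64.4 N.
μ_s N = 20.1 N.
64.4 > 20.1 N, so it slides; kinetic friction f = μ_k N = 0.1×126 = 12.6 N.

f ≈ 12.6 N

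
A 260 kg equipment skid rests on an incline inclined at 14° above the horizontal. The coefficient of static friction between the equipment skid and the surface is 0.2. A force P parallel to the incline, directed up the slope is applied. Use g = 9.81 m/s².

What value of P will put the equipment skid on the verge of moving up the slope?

P ≈ 1110 N

At impending motion up the slope, friction acts down-slope at its limit: f = μ_s N.
P is parallel to the surface, so N = m g cos θ = 2470 N.
Along the incline: P = m g sin θ + μ_s N = 617 + 0.2×2470 = 1110 N.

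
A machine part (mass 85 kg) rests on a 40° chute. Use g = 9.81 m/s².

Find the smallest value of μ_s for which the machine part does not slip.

μ_s,min ≈ 0.839

At the slip threshold m g sin θ = μ_s m g cos θ, so μ_s,min = tan θ.
μ_s,min = tan 40° = 0.839.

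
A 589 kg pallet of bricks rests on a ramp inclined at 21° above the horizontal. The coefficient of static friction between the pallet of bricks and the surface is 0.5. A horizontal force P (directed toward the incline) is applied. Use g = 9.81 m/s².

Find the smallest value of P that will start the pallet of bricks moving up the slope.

P ≈ 6320 N

At impending motion up the slope, friction acts down-slope at its limit: f = μ_s N.
Perpendicular to the incline: N = m g cos θ + P sin θ.
Along the incline: P cos θ = m g sin θ + μ_s N = m g sin θ + μ_s (m g cos θ + P sin θ).
Solving, P (cos θ − μ_s sin θ) = m g (sin θ + μ_s cos θ), so P = 589×9.81×(sin 21° + 0.5 cos 21°)/(cos 21° − 0.5 sin 21°) = 5780×0.8252/0.7544 = 6320 N.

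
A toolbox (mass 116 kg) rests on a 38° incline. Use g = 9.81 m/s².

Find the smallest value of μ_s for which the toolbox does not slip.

μ_s,min ≈ 0.781

At the slip threshold m g sin θ = μ_s m g cos θ, so μ_s,min = tan θ.
μ_s,min = tan 38° = 0.781.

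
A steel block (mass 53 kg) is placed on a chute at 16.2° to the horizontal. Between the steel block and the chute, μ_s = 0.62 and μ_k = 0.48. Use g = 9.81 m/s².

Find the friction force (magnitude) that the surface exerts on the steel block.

Perpendicular to the surface, N = m g cos θ = 53·9.81·cos 16.2° = 499.3 N.
Along the slope the weight component is m g sin θ = 145.1 N; friction must supply exactly this, acting up-slope.
Maximum static friction available: μ_s N = 0.62 × 499.3 = 309.6 N.
Since |145.1| ≤ 309.6 N, static friction is sufficient; f equals the required value, not μ_s N.

f ≈ 145 N (up the incline)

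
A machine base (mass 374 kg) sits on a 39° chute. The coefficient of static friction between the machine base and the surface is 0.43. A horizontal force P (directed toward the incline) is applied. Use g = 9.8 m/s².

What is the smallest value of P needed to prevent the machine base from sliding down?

P_min ≈ 1030 N

The machine base tends to slide down (tan θ > μ_s), so at the point of impending slip friction acts up-slope at its limit: f = μ_s N.
Perpendicular to the incline: N = m g cos θ + P sin θ.
Along the incline: P cos θ + μ_s N = m g sin θ, i.e. P cos θ + μ_s (m g cos θ + P sin θ) = m g sin θ.
Solving, P (cos θ + μ_s sin θ) = m g (sin θ − μ_s cos θ), so P = 3670×0.2951/1.048 = 1030 N.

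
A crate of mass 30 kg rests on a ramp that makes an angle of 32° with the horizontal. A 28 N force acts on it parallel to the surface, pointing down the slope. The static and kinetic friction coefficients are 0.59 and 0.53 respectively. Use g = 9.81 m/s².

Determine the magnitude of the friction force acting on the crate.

The normal reaction is N = m g cos θ = 249.6 N.
Parallel to the incline, ΣF = 0 gives f = m g sin θ + P = 156 + 28 = 184 N (up-slope positive).
Maximum static friction available: μ_s N = 0.59 × 249.6 = 147.3 N.
|184| exceeds 147.3 N, so the crate slips down-slope; friction is kinetic, f = μ_k N = 0.53×249.6 = 132 N.

f ≈ 132 N (up the incline)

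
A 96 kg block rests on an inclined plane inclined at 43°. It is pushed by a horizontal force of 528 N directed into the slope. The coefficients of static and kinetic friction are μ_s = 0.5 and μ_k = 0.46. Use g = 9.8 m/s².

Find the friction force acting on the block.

The horizontal push has a component P sin θ into the surface, so N = m g cos θ + P sin θ = 688.1 + 360.1 = 1048 N.
Parallel to the incline: P cos θ − m g sin θ = 386.2 − 641.6 = -255.5 N; the friction needed to balance this is 255.5 N acting up the slope.
The limit of static friction is μ_s N = 524.1 N.
|f_req| = 255.5 ≤ 524.1 N → the block is in equilibrium; friction equals the required value.

f ≈ 255 N (up the incline)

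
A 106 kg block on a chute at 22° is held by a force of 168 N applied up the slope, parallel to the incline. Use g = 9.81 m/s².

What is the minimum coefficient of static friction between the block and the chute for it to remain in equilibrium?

μ_s,min ≈ 0.23

N = m g cos θ = 964.1 N.
Friction must make up the shortfall along the incline: f = m g sin θ − P = 389.5 − 168 = 221.5 N.
At the threshold f = μ_s N, so μ_s,min = 221.5/964.1 = 0.23.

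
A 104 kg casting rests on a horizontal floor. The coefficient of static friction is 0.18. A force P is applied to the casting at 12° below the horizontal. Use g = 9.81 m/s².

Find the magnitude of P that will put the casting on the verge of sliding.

P ≈ 195 N

N = m g + P sin α (the push presses the casting into the horizontal floor).
At impending slip, P cos α = μ_s N = μ_s (m g + P sin α).
Solving: P (cos α − μ_s sin α) = μ_s m g → P = 0.18×1020/(cos 12° − 0.18 sin 12°) = 184/0.9407 = 195 N.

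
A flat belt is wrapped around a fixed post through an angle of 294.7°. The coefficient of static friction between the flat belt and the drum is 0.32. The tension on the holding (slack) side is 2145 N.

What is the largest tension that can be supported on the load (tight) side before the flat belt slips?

At impending slip the capstan equation gives T₂/T₁ = e^{μβ} with β in radians.
β = 294.7° × π/180 = 5.143 rad.
e^{μβ} = e^{0.32×5.143} = 5.186.
T₂ = T₁ · e^{μβ} = 2145 × 5.186 = 11100 N.

T_max ≈ 11100 N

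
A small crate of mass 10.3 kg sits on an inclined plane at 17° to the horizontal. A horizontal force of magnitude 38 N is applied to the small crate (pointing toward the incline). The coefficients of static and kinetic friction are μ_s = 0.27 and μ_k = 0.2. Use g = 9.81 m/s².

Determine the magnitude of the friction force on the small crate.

Resolve perpendicular to the incline: N = m g cos θ + P sin θ = 10.3×9.81×cos 17° + 38×sin 17° = 107.7 N.
Along the incline, the net driving force (taking up-slope positive) is P cos θ − m g sin θ = 36.34 − 29.54 = 6.797 N, so equilibrium requires friction f = -6.797 N (down-slope).
The limit of static friction is μ_s N = 29.09 N.
|f_req| = 6.797 ≤ 29.09 N → the small crate is in equilibrium; friction equals the required value.

f ≈ 6.8 N (down the incline)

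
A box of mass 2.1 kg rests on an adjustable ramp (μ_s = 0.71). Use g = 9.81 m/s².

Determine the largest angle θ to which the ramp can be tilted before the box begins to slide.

θ_max ≈ 35.4°

At the slip threshold, m g sin θ = μ_s · m g cos θ, so tan θ = μ_s.
θ_max = arctan(0.71) = 35.4°.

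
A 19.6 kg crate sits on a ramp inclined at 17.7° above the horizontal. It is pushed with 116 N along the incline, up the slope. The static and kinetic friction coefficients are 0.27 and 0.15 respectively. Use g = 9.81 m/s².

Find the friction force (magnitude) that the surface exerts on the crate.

f ≈ 27.5 N (down the incline)

Perpendicular to the surface, N = m g cos θ = 19.6·9.81·cos 17.7° = 183.2 N.
Parallel to the incline, ΣF = 0 gives f = m g sin θ − P = 58.46 − 116 = -57.54 N (up-slope positive).
The static-friction ceiling is μ_s N = 0.27 × 183.2 = 49.46 N.
|-57.54| exceeds 49.46 N, so the crate slips up-slope; friction is kinetic, f = μ_k N = 0.15×183.2 = 27.5 N.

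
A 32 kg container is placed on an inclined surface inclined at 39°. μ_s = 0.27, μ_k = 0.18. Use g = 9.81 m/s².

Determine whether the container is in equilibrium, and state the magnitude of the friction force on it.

N = m g cos θ = 244 N.
Down-slope weight component: m g sin θ = 198 N.
μ_s N = 65.9 N.
198 > 65.9 N, so it slides; kinetic friction f = μ_k N = 0.18×244 = 43.9 N.

f ≈ 43.9 N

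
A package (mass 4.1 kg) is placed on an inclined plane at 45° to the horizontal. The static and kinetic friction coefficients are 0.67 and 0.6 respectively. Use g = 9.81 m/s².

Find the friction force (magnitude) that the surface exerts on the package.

Normal force: N = m g cos θ = 4.1 × 9.81 × cos 45° = 28.44 N.
For equilibrium along the incline, friction must balance the weight component: f = m g sin θ = 28.44 N up the slope.
Static friction can supply at most μ_s N = 19.06 N.
|28.44| exceeds 19.06 N, so the package slips down-slope; friction is kinetic, f = μ_k N = 0.6×28.44 = 17.1 N.

f ≈ 17.1 N (up the incline)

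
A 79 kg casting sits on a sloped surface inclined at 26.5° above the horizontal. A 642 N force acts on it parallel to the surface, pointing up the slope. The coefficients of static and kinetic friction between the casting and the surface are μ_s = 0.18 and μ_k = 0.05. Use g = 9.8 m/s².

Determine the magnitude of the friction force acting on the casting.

The normal reaction is N = m g cos θ = 692.9 N.
For equilibrium along the incline the friction force must supply f = m g sin θ − P = 345.4 − 642 = -296.6 N (positive meaning up-slope).
Maximum static friction available: μ_s N = 0.18 × 692.9 = 124.7 N.
Since |-296.6| > 124.7 N, static friction cannot hold it; the casting slides up the incline and kinetic friction applies: f = μ_k N = 0.05 × 692.9 = 34.6 N.

f ≈ 34.6 N (down the incline)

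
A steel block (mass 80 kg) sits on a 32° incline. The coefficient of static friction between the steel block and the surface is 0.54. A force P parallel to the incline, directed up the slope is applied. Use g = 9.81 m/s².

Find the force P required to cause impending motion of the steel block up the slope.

P ≈ 775 N

At impending motion up the slope, friction acts down-slope at its limit: f = μ_s N.
P is parallel to the surface, so N = m g cos θ = 666 N.
Along the incline: P = m g sin θ + μ_s N = 416 + 0.54×666 = 775 N.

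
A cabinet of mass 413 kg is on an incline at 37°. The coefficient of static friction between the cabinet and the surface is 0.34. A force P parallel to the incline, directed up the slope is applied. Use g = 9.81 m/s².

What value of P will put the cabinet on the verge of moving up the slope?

At impending motion up the slope, friction acts down-slope at its limit: f = μ_s N.
P is parallel to the surface, so N = m g cos θ = 3240 N.
Along the incline: P = m g sin θ + μ_s N = 2440 + 0.34×3240 = 3540 N.

P ≈ 3540 N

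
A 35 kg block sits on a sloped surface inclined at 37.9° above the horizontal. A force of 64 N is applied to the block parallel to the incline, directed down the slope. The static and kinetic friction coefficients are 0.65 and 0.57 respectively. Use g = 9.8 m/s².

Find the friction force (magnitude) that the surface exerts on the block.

f ≈ 154 N (up the incline)

The normal reaction is N = m g cos θ = 270.7 N.
Parallel to the incline, ΣF = 0 gives f = m g sin θ + P = 210.7 + 64 = 274.7 N (up-slope positive).
Maximum static friction available: μ_s N = 0.65 × 270.7 = 175.9 N.
Since |274.7| > 175.9 N, static friction cannot hold it; the block slides down the incline and kinetic friction applies: f = μ_k N = 0.57 × 270.7 = 154 N.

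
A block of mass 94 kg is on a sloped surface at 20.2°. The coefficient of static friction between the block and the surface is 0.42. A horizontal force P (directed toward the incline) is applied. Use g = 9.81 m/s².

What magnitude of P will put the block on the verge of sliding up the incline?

P ≈ 859 N

At impending motion up the slope, friction acts down-slope at its limit: f = μ_s N.
Perpendicular to the incline: N = m g cos θ + P sin θ.
Along the incline: P cos θ = m g sin θ + μ_s N = m g sin θ + μ_s (m g cos θ + P sin θ).
Solving, P (cos θ − μ_s sin θ) = m g (sin θ + μ_s cos θ), so P = 94×9.81×(sin 20.2° + 0.42 cos 20.2°)/(cos 20.2° − 0.42 sin 20.2°) = 922×0.7395/0.7935 = 859 N.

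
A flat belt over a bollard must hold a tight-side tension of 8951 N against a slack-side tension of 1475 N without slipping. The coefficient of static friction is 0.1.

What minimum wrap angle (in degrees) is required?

β_min ≈ 1030°

T₂/T₁ = e^{μβ} → β = ln(T₂/T₁)/μ.
β = ln(8951/1475)/0.1 = 1.803/0.1 = 18.03 rad.
In degrees: β = 18.03 × 180/π = 1030°.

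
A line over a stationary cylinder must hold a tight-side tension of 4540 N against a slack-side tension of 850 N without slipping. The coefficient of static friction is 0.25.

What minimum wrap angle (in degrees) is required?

T₂/T₁ = e^{μβ} → β = ln(T₂/T₁)/μ.
β = ln(4540/850)/0.25 = 1.675/0.25 = 6.702 rad.
In degrees: β = 6.702 × 180/π = 384°.

β_min ≈ 384°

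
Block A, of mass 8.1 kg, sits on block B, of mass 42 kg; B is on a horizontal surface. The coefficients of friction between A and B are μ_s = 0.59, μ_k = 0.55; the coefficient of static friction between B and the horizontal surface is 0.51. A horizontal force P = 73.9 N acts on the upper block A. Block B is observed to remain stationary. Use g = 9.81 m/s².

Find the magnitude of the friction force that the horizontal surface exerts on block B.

Between the blocks, N₁ = m_A g = 79.46 N.
Maximum static friction on A from B: μ_s N₁ = 0.59×79.46 = 46.88 N.
P = 73.9 N exceeds that limit, so A slips over B and the interface friction becomes kinetic: f₁ = μ_k N₁ = 0.55×79.46 = 43.7 N.
B experiences an equal 43.7 N forward from A (third law). B is in equilibrium, so the floor supplies f₂ = 43.7 N of static friction (limit μ_s(m_A+m_B)g = 250.7 N, not exceeded).

f ≈ 43.7 N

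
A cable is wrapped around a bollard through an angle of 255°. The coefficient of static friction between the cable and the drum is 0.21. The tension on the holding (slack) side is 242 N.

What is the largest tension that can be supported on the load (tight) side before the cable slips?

At impending slip the capstan equation gives T₂/T₁ = e^{μβ} with β in radians.
β = 255° × π/180 = 4.451 rad.
e^{μβ} = e^{0.21×4.451} = 2.546.
T₂ = T₁ · e^{μβ} = 242 × 2.546 = 616 N.

T_max ≈ 616 N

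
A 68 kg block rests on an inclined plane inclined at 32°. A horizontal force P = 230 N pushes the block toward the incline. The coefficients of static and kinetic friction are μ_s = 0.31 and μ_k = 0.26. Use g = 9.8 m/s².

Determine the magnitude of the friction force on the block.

f ≈ 158 N (up the incline)

Resolve perpendicular to the incline: N = m g cos θ + P sin θ = 68×9.8×cos 32° + 230×sin 32° = 687 N.
Along the incline, the net driving force (taking up-slope positive) is P cos θ − m g sin θ = 195.1 − 353.1 = -158.1 N, so equilibrium requires friction f = 158.1 N (up-slope).
The limit of static friction is μ_s N = 213 N.
|f_req| = 158.1 ≤ 213 N → the block is in equilibrium; friction equals the required value.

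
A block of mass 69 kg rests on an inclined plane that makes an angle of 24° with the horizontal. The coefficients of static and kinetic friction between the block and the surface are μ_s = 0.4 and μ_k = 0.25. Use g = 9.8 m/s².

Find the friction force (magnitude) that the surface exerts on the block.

The normal reaction is N = m g cos θ = 617.7 N.
Along the slope the weight component is m g sin θ = 275 N; friction must supply exactly this, acting up-slope.
Static friction can supply at most μ_s N = 247.1 N.
|275| exceeds 247.1 N, so the block slips down-slope; friction is kinetic, f = μ_k N = 0.25×617.7 = 154 N.

f ≈ 154 N (up the incline)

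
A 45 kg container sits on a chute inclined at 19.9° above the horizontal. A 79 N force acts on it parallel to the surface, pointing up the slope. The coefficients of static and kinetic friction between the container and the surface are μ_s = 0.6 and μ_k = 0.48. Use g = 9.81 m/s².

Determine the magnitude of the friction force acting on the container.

f ≈ 71.3 N (up the incline)

Normal force: N = m g cos θ = 45 × 9.81 × cos 19.9° = 415.1 N.
The friction needed for equilibrium is m g sin θ − P = 150.3 − 79 = 71.26 N, measured positive up-slope.
The static-friction ceiling is μ_s N = 0.6 × 415.1 = 249.1 N.
Since |71.26| ≤ 249.1 N, no slip — friction simply equals what equilibrium demands.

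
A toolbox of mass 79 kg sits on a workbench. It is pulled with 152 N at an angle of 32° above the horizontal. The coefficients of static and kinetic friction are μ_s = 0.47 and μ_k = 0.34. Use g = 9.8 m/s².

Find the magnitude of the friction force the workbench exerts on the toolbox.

N = m g − P sin α = 774.2 − 152×sin 32° = 693.7 N.
Horizontally, friction must balance P cos α = 128.9 N.
The static-friction limit is μ_s N = 326 N.
128.9 ≤ 326 N → static; friction equals the required 129 N.

f ≈ 129 N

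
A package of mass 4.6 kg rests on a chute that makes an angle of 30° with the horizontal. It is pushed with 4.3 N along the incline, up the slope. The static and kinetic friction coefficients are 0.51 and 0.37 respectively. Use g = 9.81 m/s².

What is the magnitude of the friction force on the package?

f ≈ 18.3 N (up the incline)

Perpendicular to the surface, N = m g cos θ = 4.6·9.81·cos 30° = 39.08 N.
The friction needed for equilibrium is m g sin θ − P = 22.56 − 4.3 = 18.26 N, measured positive up-slope.
Static friction can supply at most μ_s N = 19.93 N.
Since |18.26| ≤ 19.93 N, static friction is sufficient; f equals the required value, not μ_s N.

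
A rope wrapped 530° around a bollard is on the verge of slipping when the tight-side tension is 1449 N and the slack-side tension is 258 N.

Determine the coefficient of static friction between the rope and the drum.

T₂/T₁ = e^{μβ} → μ = ln(T₂/T₁)/β.
β = 530° = 9.25 rad.
μ = ln(1449/258)/9.25 = ln(5.616)/9.25 = 0.187.

μ ≈ 0.187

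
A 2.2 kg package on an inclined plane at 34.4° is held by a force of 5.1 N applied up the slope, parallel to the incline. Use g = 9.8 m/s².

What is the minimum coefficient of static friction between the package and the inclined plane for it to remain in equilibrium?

N = m g cos θ = 17.79 N.
Friction must make up the shortfall along the incline: f = m g sin θ − P = 12.18 − 5.1 = 7.081 N.
At the threshold f = μ_s N, so μ_s,min = 7.081/17.79 = 0.398.

μ_s,min ≈ 0.398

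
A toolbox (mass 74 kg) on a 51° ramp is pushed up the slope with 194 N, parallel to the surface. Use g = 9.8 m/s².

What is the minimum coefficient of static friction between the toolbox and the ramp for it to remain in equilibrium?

N = m g cos θ = 456.4 N.
Friction must make up the shortfall along the incline: f = m g sin θ − P = 563.6 − 194 = 369.6 N.
At the threshold f = μ_s N, so μ_s,min = 369.6/456.4 = 0.81.

μ_s,min ≈ 0.81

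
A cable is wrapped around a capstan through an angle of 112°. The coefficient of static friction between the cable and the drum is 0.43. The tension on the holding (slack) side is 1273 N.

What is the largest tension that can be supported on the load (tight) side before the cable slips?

T_max ≈ 2950 N

At impending slip the capstan equation gives T₂/T₁ = e^{μβ} with β in radians.
β = 112° × π/180 = 1.955 rad.
e^{μβ} = e^{0.43×1.955} = 2.318.
T₂ = T₁ · e^{μβ} = 1273 × 2.318 = 2950 N.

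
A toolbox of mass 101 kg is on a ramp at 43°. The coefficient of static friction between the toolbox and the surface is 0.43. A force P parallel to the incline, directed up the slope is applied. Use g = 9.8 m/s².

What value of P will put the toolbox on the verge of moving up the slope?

P ≈ 986 N

At impending motion up the slope, friction acts down-slope at its limit: f = μ_s N.
P is parallel to the surface, so N = m g cos θ = 724 N.
Along the incline: P = m g sin θ + μ_s N = 675 + 0.43×724 = 986 N.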